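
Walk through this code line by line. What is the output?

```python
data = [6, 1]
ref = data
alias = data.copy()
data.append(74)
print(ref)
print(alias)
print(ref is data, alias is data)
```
[6, 1, 74]
[6, 1]
True False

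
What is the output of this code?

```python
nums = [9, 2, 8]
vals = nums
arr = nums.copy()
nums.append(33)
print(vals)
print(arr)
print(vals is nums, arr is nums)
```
[9, 2, 8, 33]
[9, 2, 8]
True False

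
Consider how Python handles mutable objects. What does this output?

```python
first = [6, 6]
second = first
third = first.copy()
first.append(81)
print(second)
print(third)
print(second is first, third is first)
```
[6, 6, 81]
[6, 6]
True False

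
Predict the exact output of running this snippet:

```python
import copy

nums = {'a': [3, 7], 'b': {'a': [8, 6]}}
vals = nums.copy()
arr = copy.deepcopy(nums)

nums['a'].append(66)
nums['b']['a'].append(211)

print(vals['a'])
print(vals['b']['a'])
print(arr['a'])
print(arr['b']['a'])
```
[3, 7, 66]
[8, 6, 211]
[3, 7]
[8, 6]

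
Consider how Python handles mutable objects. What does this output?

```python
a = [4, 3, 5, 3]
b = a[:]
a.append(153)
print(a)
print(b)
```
[4, 3, 5, 3, 153]
[4, 3, 5, 3]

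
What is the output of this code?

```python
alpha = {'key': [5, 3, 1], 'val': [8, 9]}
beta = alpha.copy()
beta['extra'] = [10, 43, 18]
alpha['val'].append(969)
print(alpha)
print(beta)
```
{'key': [5, 3, 1], 'val': [8, 9, 969]}
{'key': [5, 3, 1], 'val': [8, 9, 969], 'extra': [10, 43, 18]}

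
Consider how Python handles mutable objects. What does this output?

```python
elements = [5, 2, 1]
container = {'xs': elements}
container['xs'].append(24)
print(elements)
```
[5, 2, 1, 24]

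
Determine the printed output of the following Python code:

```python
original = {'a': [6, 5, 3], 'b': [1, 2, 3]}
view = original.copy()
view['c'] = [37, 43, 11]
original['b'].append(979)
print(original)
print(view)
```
{'a': [6, 5, 3], 'b': [1, 2, 3, 979]}
{'a': [6, 5, 3], 'b': [1, 2, 3, 979], 'c': [37, 43, 11]}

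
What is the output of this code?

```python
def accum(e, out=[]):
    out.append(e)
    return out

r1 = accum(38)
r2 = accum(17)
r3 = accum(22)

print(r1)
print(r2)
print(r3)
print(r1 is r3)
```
[38, 17, 22]
[38, 17, 22]
[38, 17, 22]
True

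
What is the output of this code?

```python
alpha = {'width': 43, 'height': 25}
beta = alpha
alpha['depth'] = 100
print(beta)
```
{'width': 43, 'height': 25, 'depth': 100}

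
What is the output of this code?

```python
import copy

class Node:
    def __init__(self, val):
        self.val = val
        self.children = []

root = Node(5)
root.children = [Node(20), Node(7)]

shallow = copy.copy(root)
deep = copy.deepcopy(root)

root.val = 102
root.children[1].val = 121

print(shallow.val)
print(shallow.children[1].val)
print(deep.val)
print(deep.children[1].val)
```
5
121
5
7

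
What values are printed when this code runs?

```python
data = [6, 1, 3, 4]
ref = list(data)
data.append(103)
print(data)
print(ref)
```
[6, 1, 3, 4, 103]
[6, 1, 3, 4]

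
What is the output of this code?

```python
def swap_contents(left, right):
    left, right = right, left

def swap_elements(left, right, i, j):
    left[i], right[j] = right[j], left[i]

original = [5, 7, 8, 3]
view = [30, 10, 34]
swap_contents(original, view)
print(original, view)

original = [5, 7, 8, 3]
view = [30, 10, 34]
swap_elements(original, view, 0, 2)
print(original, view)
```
[5, 7, 8, 3] [30, 10, 34]
[34, 7, 8, 3] [30, 10, 5]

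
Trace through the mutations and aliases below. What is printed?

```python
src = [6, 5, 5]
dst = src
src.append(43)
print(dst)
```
[6, 5, 5, 43]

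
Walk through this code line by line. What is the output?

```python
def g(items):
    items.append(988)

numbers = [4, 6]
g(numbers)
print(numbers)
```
[4, 6, 988]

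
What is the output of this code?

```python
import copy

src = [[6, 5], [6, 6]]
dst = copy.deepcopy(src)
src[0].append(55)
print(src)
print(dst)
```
[[6, 5, 55], [6, 6]]
[[6, 5], [6, 6]]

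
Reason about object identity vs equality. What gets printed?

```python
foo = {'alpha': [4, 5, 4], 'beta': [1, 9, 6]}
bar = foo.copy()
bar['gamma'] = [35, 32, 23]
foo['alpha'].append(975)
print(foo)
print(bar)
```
{'alpha': [4, 5, 4, 975], 'beta': [1, 9, 6]}
{'alpha': [4, 5, 4, 975], 'beta': [1, 9, 6], 'gamma': [35, 32, 23]}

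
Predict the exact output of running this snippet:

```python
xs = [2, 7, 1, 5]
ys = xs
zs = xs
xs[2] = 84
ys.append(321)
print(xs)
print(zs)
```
[2, 7, 84, 5, 321]
[2, 7, 84, 5, 321]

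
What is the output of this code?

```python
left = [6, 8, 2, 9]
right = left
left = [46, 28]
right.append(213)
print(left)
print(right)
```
[46, 28]
[6, 8, 2, 9, 213]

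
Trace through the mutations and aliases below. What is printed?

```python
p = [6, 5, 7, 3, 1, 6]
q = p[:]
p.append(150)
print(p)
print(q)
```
[6, 5, 7, 3, 1, 6, 150]
[6, 5, 7, 3, 1, 6]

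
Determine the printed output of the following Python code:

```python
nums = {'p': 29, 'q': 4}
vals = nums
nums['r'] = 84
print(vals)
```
{'p': 29, 'q': 4, 'r': 84}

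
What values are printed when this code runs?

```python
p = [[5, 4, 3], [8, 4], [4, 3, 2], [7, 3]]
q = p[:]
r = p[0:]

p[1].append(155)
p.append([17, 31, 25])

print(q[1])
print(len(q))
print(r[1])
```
[8, 4, 155]
4
[8, 4, 155]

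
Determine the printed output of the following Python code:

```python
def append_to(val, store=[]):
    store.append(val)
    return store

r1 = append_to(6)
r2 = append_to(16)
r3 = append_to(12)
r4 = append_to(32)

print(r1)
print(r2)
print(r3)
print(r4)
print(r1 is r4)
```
[6, 16, 12, 32]
[6, 16, 12, 32]
[6, 16, 12, 32]
[6, 16, 12, 32]
True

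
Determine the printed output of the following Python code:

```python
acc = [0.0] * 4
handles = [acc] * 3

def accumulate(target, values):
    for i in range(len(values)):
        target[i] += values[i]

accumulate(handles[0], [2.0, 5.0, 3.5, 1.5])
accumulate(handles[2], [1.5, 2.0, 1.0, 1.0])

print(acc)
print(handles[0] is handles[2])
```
[3.5, 7.0, 4.5, 2.5]
True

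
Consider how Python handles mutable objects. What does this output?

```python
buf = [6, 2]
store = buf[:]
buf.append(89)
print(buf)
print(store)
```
[6, 2, 89]
[6, 2]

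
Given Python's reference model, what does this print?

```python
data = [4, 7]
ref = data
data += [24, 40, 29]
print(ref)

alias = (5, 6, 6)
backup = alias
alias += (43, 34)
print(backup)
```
[4, 7, 24, 40, 29]
(5, 6, 6)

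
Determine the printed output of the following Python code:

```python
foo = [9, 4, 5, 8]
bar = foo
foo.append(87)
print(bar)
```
[9, 4, 5, 8, 87]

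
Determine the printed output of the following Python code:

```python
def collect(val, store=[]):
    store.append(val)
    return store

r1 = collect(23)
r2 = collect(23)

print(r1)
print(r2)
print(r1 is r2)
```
[23, 23]
[23, 23]
True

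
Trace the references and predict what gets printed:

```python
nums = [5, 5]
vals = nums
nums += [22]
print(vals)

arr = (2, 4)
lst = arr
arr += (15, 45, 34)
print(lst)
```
[5, 5, 22]
(2, 4)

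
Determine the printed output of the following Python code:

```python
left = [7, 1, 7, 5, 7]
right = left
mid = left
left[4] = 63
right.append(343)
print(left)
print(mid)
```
[7, 1, 7, 5, 63, 343]
[7, 1, 7, 5, 63, 343]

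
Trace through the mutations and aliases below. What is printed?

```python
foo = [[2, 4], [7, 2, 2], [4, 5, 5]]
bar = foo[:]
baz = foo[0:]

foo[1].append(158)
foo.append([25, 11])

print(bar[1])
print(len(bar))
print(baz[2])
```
[7, 2, 2, 158]
3
[4, 5, 5]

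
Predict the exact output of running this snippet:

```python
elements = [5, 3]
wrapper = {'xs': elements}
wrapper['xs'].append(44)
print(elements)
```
[5, 3, 44]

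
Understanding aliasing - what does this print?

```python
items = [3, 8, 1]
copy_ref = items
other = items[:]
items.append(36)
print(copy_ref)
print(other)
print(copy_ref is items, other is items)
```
[3, 8, 1, 36]
[3, 8, 1]
True False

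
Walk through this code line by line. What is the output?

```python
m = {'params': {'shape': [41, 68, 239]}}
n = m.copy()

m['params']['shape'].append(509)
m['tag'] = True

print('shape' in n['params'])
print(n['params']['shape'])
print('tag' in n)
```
True
[41, 68, 239, 509]
False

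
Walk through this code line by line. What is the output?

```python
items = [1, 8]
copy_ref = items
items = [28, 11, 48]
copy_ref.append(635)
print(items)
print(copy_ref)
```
[28, 11, 48]
[1, 8, 635]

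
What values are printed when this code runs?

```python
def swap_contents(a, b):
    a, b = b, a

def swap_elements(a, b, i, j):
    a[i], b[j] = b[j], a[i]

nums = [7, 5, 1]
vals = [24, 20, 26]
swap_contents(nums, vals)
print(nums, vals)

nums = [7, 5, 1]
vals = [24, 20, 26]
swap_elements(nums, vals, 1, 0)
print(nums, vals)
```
[7, 5, 1] [24, 20, 26]
[7, 24, 1] [5, 20, 26]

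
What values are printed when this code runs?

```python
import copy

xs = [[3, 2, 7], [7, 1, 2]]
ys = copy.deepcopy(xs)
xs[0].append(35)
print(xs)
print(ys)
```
[[3, 2, 7, 35], [7, 1, 2]]
[[3, 2, 7], [7, 1, 2]]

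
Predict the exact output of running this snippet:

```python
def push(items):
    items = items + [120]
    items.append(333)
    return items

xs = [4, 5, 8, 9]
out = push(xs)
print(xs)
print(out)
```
[4, 5, 8, 9]
[4, 5, 8, 9, 120, 333]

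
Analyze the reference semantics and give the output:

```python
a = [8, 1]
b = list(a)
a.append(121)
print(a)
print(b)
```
[8, 1, 121]
[8, 1]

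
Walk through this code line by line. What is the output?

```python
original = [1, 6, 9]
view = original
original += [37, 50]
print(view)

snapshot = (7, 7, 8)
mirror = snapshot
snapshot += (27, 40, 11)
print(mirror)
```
[1, 6, 9, 37, 50]
(7, 7, 8)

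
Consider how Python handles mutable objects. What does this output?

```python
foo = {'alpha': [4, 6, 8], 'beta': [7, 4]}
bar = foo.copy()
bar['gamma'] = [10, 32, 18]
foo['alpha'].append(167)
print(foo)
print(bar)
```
{'alpha': [4, 6, 8, 167], 'beta': [7, 4]}
{'alpha': [4, 6, 8, 167], 'beta': [7, 4], 'gamma': [10, 32, 18]}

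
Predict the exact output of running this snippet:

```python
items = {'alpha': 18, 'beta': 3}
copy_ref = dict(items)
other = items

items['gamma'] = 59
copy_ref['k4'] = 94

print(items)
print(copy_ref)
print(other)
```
{'alpha': 18, 'beta': 3, 'gamma': 59}
{'alpha': 18, 'beta': 3, 'k4': 94}
{'alpha': 18, 'beta': 3, 'gamma': 59}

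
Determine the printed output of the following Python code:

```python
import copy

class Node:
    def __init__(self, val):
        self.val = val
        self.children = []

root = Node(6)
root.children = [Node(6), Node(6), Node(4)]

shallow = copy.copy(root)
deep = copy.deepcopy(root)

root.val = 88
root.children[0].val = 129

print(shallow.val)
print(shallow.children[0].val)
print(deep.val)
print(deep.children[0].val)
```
6
129
6
6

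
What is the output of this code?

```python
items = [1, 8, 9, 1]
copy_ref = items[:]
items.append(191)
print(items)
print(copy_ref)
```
[1, 8, 9, 1, 191]
[1, 8, 9, 1]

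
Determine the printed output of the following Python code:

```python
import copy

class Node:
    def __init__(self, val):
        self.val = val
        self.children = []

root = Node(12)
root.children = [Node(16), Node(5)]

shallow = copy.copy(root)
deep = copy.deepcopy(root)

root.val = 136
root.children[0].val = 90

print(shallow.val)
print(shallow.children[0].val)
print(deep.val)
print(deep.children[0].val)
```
12
90
12
16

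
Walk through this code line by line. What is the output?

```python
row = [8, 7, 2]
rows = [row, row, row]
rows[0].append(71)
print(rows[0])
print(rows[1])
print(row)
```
[8, 7, 2, 71]
[8, 7, 2, 71]
[8, 7, 2, 71]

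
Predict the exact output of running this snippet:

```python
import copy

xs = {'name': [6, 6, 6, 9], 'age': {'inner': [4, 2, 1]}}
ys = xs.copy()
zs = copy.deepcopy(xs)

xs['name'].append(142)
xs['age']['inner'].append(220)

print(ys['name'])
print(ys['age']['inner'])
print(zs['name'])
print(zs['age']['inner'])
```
[6, 6, 6, 9, 142]
[4, 2, 1, 220]
[6, 6, 6, 9]
[4, 2, 1]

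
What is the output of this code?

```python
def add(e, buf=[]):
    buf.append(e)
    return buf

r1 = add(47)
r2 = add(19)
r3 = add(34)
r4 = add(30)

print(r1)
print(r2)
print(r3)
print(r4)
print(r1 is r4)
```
[47, 19, 34, 30]
[47, 19, 34, 30]
[47, 19, 34, 30]
[47, 19, 34, 30]
True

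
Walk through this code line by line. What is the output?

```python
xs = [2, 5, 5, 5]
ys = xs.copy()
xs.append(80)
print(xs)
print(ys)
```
[2, 5, 5, 5, 80]
[2, 5, 5, 5]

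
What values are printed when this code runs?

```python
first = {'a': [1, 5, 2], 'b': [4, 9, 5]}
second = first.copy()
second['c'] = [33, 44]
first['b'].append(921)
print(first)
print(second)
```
{'a': [1, 5, 2], 'b': [4, 9, 5, 921]}
{'a': [1, 5, 2], 'b': [4, 9, 5, 921], 'c': [33, 44]}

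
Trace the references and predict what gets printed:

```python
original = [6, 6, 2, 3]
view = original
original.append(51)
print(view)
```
[6, 6, 2, 3, 51]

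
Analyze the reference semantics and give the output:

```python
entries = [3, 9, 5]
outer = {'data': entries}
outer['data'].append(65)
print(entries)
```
[3, 9, 5, 65]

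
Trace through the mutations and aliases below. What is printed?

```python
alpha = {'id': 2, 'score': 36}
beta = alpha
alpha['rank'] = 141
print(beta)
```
{'id': 2, 'score': 36, 'rank': 141}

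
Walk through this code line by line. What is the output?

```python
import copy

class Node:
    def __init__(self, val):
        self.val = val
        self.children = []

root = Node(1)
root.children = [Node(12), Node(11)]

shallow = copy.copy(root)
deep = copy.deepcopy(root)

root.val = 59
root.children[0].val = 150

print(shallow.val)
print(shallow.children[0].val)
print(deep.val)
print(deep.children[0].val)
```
1
150
1
12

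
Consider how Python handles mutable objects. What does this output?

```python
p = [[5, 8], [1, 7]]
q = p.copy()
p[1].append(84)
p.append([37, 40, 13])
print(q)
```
[[5, 8], [1, 7, 84]]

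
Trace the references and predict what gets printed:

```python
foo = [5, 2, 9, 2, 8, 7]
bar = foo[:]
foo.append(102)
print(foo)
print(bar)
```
[5, 2, 9, 2, 8, 7, 102]
[5, 2, 9, 2, 8, 7]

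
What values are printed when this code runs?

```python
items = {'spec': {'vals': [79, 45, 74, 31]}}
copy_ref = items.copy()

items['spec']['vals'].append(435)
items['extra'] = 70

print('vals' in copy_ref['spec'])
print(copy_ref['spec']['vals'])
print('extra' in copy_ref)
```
True
[79, 45, 74, 31, 435]
False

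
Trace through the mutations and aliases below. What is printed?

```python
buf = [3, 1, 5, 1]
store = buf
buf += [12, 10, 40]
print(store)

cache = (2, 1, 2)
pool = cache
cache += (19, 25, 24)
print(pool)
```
[3, 1, 5, 1, 12, 10, 40]
(2, 1, 2)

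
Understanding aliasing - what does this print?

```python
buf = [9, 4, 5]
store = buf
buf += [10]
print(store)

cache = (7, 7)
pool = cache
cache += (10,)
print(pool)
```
[9, 4, 5, 10]
(7, 7)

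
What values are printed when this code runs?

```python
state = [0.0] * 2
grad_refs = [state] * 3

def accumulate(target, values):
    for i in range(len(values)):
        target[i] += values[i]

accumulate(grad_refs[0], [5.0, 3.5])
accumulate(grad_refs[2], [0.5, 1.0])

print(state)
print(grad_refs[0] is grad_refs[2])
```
[5.5, 4.5]
True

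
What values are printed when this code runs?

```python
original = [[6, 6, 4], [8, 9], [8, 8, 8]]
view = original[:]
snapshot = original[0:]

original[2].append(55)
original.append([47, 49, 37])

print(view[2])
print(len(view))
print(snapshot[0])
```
[8, 8, 8, 55]
3
[6, 6, 4]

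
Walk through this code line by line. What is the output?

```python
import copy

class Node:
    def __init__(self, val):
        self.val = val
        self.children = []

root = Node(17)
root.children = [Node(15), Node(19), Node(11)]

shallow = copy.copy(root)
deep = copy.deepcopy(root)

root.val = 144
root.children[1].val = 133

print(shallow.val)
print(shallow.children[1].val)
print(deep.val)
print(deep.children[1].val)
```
17
133
17
19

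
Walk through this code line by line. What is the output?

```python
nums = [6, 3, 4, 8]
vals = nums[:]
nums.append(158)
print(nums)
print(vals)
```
[6, 3, 4, 8, 158]
[6, 3, 4, 8]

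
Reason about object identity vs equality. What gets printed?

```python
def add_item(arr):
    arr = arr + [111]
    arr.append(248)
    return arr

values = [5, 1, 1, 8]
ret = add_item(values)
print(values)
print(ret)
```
[5, 1, 1, 8]
[5, 1, 1, 8, 111, 248]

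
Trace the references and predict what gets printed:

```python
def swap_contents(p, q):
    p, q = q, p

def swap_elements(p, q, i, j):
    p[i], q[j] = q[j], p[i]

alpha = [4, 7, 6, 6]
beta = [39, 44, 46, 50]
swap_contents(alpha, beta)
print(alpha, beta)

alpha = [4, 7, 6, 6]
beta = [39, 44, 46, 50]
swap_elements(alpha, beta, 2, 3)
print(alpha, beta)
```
[4, 7, 6, 6] [39, 44, 46, 50]
[4, 7, 50, 6] [39, 44, 46, 6]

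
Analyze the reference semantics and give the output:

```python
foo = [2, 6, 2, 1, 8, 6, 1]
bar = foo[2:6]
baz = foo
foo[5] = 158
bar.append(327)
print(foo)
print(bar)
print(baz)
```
[2, 6, 2, 1, 8, 158, 1]
[2, 1, 8, 6, 327]
[2, 6, 2, 1, 8, 158, 1]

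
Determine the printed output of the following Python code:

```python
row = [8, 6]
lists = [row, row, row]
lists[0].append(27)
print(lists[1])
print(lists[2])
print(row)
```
[8, 6, 27]
[8, 6, 27]
[8, 6, 27]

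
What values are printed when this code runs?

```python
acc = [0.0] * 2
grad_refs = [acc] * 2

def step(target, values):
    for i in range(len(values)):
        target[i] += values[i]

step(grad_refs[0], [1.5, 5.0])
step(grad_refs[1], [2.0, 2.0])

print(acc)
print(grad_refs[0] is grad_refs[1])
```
[3.5, 7.0]
True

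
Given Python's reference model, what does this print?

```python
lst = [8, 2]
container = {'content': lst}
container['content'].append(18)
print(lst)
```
[8, 2, 18]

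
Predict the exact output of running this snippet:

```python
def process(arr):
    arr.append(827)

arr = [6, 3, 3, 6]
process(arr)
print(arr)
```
[6, 3, 3, 6, 827]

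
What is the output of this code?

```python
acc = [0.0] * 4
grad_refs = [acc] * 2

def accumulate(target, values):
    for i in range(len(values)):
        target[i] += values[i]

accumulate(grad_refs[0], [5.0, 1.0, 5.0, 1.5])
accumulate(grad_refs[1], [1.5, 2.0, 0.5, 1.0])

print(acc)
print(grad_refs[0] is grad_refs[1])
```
[6.5, 3.0, 5.5, 2.5]
True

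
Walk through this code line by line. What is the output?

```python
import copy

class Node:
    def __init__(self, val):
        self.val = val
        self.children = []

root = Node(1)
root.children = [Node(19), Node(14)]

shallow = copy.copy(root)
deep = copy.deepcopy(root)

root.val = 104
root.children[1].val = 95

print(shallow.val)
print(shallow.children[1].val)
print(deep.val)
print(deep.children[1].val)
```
1
95
1
14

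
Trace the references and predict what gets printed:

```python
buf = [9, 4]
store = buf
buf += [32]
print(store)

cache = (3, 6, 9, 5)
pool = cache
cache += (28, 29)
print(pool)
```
[9, 4, 32]
(3, 6, 9, 5)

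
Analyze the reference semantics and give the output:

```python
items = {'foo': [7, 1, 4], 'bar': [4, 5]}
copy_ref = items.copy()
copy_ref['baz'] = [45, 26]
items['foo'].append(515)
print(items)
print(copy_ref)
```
{'foo': [7, 1, 4, 515], 'bar': [4, 5]}
{'foo': [7, 1, 4, 515], 'bar': [4, 5], 'baz': [45, 26]}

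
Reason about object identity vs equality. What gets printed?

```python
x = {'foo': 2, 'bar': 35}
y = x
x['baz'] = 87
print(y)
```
{'foo': 2, 'bar': 35, 'baz': 87}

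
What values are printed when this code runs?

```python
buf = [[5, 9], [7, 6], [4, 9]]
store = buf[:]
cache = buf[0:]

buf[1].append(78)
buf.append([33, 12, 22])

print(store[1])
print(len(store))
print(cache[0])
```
[7, 6, 78]
3
[5, 9]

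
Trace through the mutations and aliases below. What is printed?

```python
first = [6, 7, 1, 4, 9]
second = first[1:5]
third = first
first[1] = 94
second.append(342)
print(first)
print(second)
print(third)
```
[6, 94, 1, 4, 9]
[7, 1, 4, 9, 342]
[6, 94, 1, 4, 9]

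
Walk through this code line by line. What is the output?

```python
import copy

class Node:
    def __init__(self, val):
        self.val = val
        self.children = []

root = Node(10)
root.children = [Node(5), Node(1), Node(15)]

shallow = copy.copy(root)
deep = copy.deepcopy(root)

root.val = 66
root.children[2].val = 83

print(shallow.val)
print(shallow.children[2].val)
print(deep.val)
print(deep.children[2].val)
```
10
83
10
15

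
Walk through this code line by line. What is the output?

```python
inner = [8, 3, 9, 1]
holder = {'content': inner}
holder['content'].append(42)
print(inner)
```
[8, 3, 9, 1, 42]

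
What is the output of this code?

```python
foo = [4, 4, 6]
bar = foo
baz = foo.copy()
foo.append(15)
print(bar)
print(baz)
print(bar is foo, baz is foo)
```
[4, 4, 6, 15]
[4, 4, 6]
True False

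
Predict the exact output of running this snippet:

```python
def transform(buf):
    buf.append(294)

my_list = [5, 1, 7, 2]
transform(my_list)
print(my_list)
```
[5, 1, 7, 2, 294]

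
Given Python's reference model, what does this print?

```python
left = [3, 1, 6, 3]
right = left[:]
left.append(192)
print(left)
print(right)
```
[3, 1, 6, 3, 192]
[3, 1, 6, 3]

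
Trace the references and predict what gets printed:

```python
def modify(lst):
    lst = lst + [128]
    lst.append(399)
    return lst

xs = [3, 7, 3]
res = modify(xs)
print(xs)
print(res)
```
[3, 7, 3]
[3, 7, 3, 128, 399]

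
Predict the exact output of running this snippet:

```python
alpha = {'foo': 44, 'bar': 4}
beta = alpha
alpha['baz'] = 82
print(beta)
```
{'foo': 44, 'bar': 4, 'baz': 82}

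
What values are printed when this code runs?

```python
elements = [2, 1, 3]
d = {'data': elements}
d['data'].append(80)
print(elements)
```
[2, 1, 3, 80]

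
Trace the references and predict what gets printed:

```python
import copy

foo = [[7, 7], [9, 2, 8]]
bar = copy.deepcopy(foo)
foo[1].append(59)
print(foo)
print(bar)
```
[[7, 7], [9, 2, 8, 59]]
[[7, 7], [9, 2, 8]]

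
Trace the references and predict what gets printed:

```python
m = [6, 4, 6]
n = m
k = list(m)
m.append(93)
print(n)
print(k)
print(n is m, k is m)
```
[6, 4, 6, 93]
[6, 4, 6]
True False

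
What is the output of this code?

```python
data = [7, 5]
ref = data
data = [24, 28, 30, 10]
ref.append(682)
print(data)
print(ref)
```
[24, 28, 30, 10]
[7, 5, 682]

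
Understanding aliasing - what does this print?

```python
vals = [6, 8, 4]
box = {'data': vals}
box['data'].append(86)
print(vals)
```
[6, 8, 4, 86]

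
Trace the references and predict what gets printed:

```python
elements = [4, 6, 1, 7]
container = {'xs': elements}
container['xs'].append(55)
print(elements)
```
[4, 6, 1, 7, 55]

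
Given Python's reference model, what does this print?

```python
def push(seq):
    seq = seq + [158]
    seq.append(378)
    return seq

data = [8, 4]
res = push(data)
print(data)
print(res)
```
[8, 4]
[8, 4, 158, 378]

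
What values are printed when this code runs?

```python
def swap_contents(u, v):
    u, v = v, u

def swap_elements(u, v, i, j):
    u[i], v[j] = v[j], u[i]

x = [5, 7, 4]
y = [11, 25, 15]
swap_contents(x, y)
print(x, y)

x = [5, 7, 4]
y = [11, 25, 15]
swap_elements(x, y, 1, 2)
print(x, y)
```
[5, 7, 4] [11, 25, 15]
[5, 15, 4] [11, 25, 7]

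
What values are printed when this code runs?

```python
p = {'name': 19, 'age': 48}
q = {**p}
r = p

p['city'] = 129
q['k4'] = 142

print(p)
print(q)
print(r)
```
{'name': 19, 'age': 48, 'city': 129}
{'name': 19, 'age': 48, 'k4': 142}
{'name': 19, 'age': 48, 'city': 129}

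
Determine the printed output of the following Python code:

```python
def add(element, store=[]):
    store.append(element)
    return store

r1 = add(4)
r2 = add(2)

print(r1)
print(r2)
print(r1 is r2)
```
[4, 2]
[4, 2]
True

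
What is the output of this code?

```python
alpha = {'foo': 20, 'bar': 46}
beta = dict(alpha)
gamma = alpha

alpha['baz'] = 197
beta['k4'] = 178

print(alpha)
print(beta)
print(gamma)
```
{'foo': 20, 'bar': 46, 'baz': 197}
{'foo': 20, 'bar': 46, 'k4': 178}
{'foo': 20, 'bar': 46, 'baz': 197}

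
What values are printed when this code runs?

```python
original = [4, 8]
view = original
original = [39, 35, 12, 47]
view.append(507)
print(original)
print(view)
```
[39, 35, 12, 47]
[4, 8, 507]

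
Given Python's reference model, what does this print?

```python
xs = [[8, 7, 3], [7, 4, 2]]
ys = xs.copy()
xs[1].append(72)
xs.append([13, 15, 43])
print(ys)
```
[[8, 7, 3], [7, 4, 2, 72]]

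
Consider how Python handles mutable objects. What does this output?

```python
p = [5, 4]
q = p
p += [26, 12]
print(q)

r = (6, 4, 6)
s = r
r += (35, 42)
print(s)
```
[5, 4, 26, 12]
(6, 4, 6)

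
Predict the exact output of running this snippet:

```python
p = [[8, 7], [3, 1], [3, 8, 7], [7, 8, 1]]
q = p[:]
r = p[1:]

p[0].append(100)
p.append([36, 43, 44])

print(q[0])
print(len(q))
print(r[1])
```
[8, 7, 100]
4
[3, 8, 7]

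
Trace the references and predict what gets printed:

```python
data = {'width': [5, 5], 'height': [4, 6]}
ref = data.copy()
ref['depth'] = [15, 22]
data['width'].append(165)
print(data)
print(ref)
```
{'width': [5, 5, 165], 'height': [4, 6]}
{'width': [5, 5, 165], 'height': [4, 6], 'depth': [15, 22]}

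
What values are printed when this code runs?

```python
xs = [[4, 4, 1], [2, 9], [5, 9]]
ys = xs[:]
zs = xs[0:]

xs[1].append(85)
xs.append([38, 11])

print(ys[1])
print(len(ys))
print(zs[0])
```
[2, 9, 85]
3
[4, 4, 1]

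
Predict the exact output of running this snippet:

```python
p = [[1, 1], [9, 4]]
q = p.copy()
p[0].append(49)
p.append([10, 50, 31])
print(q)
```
[[1, 1, 49], [9, 4]]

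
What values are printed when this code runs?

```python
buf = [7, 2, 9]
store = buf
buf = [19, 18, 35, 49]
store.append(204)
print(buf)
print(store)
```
[19, 18, 35, 49]
[7, 2, 9, 204]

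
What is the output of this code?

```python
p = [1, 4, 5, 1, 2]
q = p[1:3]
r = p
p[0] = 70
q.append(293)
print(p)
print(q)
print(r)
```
[70, 4, 5, 1, 2]
[4, 5, 293]
[70, 4, 5, 1, 2]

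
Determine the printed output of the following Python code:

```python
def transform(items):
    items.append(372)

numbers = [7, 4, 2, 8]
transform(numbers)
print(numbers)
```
[7, 4, 2, 8, 372]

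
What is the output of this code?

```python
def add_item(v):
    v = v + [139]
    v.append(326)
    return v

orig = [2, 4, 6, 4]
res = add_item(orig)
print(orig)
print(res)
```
[2, 4, 6, 4]
[2, 4, 6, 4, 139, 326]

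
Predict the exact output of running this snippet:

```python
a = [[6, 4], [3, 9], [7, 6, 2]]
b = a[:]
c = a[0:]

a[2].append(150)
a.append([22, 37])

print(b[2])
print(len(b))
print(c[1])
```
[7, 6, 2, 150]
3
[3, 9]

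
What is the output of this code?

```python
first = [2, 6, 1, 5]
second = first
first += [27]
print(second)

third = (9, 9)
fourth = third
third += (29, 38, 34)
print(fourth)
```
[2, 6, 1, 5, 27]
(9, 9)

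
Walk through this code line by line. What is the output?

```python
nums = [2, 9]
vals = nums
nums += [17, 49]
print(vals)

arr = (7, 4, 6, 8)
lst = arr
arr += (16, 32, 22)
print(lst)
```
[2, 9, 17, 49]
(7, 4, 6, 8)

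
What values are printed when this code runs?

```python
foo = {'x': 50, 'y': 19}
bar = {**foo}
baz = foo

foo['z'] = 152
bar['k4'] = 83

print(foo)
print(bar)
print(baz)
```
{'x': 50, 'y': 19, 'z': 152}
{'x': 50, 'y': 19, 'k4': 83}
{'x': 50, 'y': 19, 'z': 152}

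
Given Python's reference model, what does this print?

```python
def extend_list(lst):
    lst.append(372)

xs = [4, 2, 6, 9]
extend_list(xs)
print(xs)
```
[4, 2, 6, 9, 372]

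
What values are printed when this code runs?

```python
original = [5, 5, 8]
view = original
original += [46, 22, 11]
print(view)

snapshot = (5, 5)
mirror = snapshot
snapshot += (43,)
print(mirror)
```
[5, 5, 8, 46, 22, 11]
(5, 5)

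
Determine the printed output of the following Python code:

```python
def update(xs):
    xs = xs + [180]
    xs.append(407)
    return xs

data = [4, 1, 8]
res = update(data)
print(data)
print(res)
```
[4, 1, 8]
[4, 1, 8, 180, 407]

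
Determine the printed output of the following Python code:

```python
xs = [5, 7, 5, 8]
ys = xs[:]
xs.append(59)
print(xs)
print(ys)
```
[5, 7, 5, 8, 59]
[5, 7, 5, 8]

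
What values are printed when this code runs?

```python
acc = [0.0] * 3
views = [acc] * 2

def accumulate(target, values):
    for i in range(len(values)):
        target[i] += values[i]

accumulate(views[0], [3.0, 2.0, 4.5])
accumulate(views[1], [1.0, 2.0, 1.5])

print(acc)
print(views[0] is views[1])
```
[4.0, 4.0, 6.0]
True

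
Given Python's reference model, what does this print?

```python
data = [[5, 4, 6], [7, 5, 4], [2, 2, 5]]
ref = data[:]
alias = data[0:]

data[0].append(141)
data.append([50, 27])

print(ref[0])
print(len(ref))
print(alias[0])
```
[5, 4, 6, 141]
3
[5, 4, 6, 141]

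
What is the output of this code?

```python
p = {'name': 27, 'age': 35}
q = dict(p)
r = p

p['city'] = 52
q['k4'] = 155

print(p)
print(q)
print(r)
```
{'name': 27, 'age': 35, 'city': 52}
{'name': 27, 'age': 35, 'k4': 155}
{'name': 27, 'age': 35, 'city': 52}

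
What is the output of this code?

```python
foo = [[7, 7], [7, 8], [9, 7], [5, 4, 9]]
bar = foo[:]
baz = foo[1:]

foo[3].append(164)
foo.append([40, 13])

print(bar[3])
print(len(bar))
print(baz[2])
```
[5, 4, 9, 164]
4
[5, 4, 9, 164]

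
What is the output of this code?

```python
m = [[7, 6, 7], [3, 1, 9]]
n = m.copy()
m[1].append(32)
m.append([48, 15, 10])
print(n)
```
[[7, 6, 7], [3, 1, 9, 32]]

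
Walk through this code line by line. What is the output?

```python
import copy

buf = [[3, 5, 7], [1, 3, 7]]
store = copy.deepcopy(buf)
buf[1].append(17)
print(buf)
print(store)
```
[[3, 5, 7], [1, 3, 7, 17]]
[[3, 5, 7], [1, 3, 7]]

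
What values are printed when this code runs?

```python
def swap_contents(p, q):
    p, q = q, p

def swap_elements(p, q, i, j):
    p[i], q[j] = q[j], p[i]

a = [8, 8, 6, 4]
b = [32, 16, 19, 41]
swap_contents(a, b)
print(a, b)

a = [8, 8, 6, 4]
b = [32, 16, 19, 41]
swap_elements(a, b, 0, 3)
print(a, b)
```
[8, 8, 6, 4] [32, 16, 19, 41]
[41, 8, 6, 4] [32, 16, 19, 8]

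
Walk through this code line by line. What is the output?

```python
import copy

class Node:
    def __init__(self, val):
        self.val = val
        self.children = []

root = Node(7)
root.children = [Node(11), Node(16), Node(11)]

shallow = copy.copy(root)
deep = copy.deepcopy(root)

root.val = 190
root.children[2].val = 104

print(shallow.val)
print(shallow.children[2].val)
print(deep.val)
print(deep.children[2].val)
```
7
104
7
11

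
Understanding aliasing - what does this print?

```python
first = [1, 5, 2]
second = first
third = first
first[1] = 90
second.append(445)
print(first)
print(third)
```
[1, 90, 2, 445]
[1, 90, 2, 445]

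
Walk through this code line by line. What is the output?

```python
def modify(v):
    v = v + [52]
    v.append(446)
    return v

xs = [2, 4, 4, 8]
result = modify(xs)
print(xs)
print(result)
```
[2, 4, 4, 8]
[2, 4, 4, 8, 52, 446]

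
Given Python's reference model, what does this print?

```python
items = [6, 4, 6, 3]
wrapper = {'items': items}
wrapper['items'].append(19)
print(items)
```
[6, 4, 6, 3, 19]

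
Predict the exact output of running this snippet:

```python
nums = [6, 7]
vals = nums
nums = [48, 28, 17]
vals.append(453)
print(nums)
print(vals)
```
[48, 28, 17]
[6, 7, 453]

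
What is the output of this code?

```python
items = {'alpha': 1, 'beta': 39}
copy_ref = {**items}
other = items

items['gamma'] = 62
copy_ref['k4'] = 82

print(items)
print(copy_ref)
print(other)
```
{'alpha': 1, 'beta': 39, 'gamma': 62}
{'alpha': 1, 'beta': 39, 'k4': 82}
{'alpha': 1, 'beta': 39, 'gamma': 62}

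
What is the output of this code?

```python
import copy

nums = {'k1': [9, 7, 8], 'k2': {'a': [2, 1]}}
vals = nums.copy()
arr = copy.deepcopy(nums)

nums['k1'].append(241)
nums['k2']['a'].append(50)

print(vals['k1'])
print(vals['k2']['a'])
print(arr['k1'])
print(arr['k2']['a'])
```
[9, 7, 8, 241]
[2, 1, 50]
[9, 7, 8]
[2, 1]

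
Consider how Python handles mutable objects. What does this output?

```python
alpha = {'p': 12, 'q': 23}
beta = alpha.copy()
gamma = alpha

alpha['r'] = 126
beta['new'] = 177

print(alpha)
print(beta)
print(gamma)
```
{'p': 12, 'q': 23, 'r': 126}
{'p': 12, 'q': 23, 'new': 177}
{'p': 12, 'q': 23, 'r': 126}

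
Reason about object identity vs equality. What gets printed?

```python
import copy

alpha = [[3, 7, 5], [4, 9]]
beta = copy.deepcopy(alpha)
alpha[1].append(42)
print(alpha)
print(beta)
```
[[3, 7, 5], [4, 9, 42]]
[[3, 7, 5], [4, 9]]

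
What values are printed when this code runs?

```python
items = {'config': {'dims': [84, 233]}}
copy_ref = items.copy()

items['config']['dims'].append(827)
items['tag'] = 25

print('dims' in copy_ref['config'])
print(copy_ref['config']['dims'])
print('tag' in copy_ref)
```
True
[84, 233, 827]
False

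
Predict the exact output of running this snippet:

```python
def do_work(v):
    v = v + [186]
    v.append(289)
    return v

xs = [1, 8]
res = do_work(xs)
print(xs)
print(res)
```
[1, 8]
[1, 8, 186, 289]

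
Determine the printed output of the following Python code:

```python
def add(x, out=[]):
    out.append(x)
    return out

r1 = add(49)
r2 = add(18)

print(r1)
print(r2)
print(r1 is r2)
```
[49, 18]
[49, 18]
True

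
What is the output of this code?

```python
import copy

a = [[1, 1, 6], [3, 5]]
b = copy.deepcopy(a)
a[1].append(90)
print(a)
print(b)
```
[[1, 1, 6], [3, 5, 90]]
[[1, 1, 6], [3, 5]]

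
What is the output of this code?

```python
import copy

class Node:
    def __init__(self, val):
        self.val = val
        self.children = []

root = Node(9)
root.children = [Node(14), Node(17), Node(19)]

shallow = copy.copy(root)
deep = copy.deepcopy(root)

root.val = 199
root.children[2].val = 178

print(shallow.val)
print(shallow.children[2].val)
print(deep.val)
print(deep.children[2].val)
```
9
178
9
19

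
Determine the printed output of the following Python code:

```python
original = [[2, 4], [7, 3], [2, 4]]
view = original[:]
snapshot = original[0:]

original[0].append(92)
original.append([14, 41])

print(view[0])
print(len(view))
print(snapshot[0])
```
[2, 4, 92]
3
[2, 4, 92]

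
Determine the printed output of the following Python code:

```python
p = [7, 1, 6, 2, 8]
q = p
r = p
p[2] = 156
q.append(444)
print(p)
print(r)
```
[7, 1, 156, 2, 8, 444]
[7, 1, 156, 2, 8, 444]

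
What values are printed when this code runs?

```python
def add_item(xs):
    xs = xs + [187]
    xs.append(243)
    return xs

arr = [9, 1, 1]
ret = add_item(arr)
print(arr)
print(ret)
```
[9, 1, 1]
[9, 1, 1, 187, 243]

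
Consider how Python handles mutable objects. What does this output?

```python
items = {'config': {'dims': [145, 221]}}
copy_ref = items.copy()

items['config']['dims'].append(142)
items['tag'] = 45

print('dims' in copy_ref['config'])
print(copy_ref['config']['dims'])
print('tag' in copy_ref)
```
True
[145, 221, 142]
False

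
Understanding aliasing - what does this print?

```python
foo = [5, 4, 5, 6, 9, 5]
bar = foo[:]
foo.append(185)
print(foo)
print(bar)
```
[5, 4, 5, 6, 9, 5, 185]
[5, 4, 5, 6, 9, 5]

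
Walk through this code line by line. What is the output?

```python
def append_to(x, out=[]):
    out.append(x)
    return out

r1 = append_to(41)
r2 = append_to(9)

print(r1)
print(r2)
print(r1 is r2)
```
[41, 9]
[41, 9]
True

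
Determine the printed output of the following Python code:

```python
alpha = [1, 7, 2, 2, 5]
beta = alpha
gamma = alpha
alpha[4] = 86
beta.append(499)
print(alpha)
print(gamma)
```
[1, 7, 2, 2, 86, 499]
[1, 7, 2, 2, 86, 499]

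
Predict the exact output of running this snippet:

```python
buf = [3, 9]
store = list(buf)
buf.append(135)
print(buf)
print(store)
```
[3, 9, 135]
[3, 9]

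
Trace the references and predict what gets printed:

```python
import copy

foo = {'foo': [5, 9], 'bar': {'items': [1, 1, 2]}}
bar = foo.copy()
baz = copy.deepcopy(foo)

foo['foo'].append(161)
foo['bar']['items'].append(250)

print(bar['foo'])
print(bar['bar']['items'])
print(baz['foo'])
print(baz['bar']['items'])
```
[5, 9, 161]
[1, 1, 2, 250]
[5, 9]
[1, 1, 2]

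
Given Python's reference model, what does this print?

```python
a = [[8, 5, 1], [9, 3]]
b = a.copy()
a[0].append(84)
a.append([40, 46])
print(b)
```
[[8, 5, 1, 84], [9, 3]]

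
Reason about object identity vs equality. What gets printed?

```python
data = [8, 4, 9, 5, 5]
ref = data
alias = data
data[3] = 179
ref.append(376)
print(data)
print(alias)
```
[8, 4, 9, 179, 5, 376]
[8, 4, 9, 179, 5, 376]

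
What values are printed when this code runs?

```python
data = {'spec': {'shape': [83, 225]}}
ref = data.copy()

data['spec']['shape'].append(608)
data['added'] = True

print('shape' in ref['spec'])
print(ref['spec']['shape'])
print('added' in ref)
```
True
[83, 225, 608]
False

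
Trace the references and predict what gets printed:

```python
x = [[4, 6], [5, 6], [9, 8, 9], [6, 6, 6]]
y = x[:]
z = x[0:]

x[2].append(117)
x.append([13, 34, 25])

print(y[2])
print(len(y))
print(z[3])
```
[9, 8, 9, 117]
4
[6, 6, 6]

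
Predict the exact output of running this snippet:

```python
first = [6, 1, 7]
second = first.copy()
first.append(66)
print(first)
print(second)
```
[6, 1, 7, 66]
[6, 1, 7]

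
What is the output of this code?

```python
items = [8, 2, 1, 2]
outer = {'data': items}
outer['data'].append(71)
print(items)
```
[8, 2, 1, 2, 71]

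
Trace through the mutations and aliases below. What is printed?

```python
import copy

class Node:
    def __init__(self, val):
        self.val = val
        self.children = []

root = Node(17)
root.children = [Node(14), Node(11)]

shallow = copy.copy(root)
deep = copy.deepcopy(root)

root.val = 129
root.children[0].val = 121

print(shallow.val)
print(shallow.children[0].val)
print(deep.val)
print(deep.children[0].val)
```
17
121
17
14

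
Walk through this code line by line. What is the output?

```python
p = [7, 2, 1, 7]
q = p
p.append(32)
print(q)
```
[7, 2, 1, 7, 32]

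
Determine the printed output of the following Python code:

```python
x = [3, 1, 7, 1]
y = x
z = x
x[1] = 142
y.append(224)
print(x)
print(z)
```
[3, 142, 7, 1, 224]
[3, 142, 7, 1, 224]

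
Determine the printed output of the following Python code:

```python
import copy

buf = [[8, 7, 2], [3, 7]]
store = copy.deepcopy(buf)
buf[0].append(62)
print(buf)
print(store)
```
[[8, 7, 2, 62], [3, 7]]
[[8, 7, 2], [3, 7]]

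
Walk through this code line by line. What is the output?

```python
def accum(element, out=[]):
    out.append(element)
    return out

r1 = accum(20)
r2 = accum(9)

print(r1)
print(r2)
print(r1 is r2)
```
[20, 9]
[20, 9]
True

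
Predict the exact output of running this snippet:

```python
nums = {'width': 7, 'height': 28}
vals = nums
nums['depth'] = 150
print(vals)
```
{'width': 7, 'height': 28, 'depth': 150}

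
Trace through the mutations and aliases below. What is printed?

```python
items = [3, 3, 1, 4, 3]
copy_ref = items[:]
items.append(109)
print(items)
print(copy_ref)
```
[3, 3, 1, 4, 3, 109]
[3, 3, 1, 4, 3]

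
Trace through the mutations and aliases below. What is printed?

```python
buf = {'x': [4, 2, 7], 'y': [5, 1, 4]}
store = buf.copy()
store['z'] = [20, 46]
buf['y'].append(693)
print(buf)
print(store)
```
{'x': [4, 2, 7], 'y': [5, 1, 4, 693]}
{'x': [4, 2, 7], 'y': [5, 1, 4, 693], 'z': [20, 46]}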